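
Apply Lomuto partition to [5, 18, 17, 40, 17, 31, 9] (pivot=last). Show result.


Elements <= 9 go left of pivot.
Result: [5, 9, 17, 40, 17, 31, 18], pivot at index 1


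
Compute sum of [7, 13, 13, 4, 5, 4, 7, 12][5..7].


Prefix sums: [0, 7, 20, 33, 37, 42, 46, 53, 65]
Sum[5..7] = prefix[8] - prefix[5] = 65 - 42 = 23


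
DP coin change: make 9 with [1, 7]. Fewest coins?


dp[0]=0; dp[i]=1+min(dp[i-c] for c in coins)
...dp[4]=4, dp[5]=5, dp[6]=6, dp[7]=1, dp[8]=2, dp[9]=3
Minimum coins for 9 = 3


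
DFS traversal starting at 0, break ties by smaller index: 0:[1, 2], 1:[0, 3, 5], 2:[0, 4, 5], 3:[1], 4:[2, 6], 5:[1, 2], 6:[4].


DFS stack-based: start with [0]
Visit order: [0, 1, 3, 5, 2, 4, 6]


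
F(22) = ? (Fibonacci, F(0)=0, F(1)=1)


F(n)=F(n-1)+F(n-2)
...F(20)=6765, F(21)=10946, F(22)=17711


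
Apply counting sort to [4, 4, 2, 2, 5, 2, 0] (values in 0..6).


Count array: [1, 0, 3, 0, 2, 1, 0]
Reconstruct: [0, 2, 2, 2, 4, 4, 5]


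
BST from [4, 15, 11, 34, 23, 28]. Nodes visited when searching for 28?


BST root = 4
Search for 28: compare at each node
Path: [4, 15, 34, 23, 28]


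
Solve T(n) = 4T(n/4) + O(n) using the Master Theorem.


a=4, b=4, c=1. log_4(4)=1 = c=1. Case 2: O(n^c log n) = O(n log n)
Complexity: O(n log n)


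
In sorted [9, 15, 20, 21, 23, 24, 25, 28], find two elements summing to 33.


Two pointers: lo=0, hi=7
Found pair: (9, 24) summing to 33


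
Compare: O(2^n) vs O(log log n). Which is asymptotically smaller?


double-logarithmic grows slower than exponential
O(log log n) is asymptotically smaller; O(2^n) grows faster


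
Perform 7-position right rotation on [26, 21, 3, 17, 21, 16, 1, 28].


Right rotate by 7: [21, 3, 17, 21, 16, 1, 28, 26]


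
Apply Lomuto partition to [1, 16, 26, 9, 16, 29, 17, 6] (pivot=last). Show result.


Elements <= 6 go left of pivot.
Result: [1, 6, 26, 9, 16, 29, 17, 16], pivot at index 1


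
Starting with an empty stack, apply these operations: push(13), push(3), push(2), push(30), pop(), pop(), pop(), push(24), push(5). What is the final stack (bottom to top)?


push(13) -> [13]
push(3) -> [13, 3]
push(2) -> [13, 3, 2]
push(30) -> [13, 3, 2, 30]
pop() returns 30 -> [13, 3, 2]
pop() returns 2 -> [13, 3]
pop() returns 3 -> [13]
push(24) -> [13, 24]
push(5) -> [13, 24, 5]
Final stack (bottom to top): [13, 24, 5]


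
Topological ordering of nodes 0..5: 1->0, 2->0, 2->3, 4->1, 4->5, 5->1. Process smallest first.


Kahn's algorithm, process smallest node first
Order: [2, 3, 4, 5, 1, 0]


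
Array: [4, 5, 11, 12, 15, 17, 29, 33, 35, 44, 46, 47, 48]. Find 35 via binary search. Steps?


Search for 35:
[0,12] mid=6 arr[6]=29
[7,12] mid=9 arr[9]=44
[7,8] mid=7 arr[7]=33
[8,8] mid=8 arr[8]=35
Total: 4 comparisons


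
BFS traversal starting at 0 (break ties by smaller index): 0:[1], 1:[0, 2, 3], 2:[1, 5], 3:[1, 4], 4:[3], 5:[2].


BFS queue: start with [0]
Visit order: [0, 1, 2, 3, 5, 4]


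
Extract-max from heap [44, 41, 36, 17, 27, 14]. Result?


Max = 44
Replace root with last, heapify down
Resulting heap: [41, 27, 36, 17, 14]


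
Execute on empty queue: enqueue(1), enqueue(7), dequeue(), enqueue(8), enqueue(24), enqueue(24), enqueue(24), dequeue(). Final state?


enqueue(1) -> [1]
enqueue(7) -> [1, 7]
dequeue() returns 1 -> [7]
enqueue(8) -> [7, 8]
enqueue(24) -> [7, 8, 24]
enqueue(24) -> [7, 8, 24, 24]
enqueue(24) -> [7, 8, 24, 24, 24]
dequeue() returns 7 -> [8, 24, 24, 24]
Final queue (front to back): [8, 24, 24, 24]


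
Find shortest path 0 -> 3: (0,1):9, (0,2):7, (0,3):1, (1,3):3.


Dijkstra from 0:
Distances: {0: 0, 1: 4, 2: 7, 3: 1}
Shortest distance to 3 = 1, path = [0, 3]


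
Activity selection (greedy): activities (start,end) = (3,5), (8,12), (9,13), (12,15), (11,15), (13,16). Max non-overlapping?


Greedy: pick earliest-ending, then skip overlaps.
Selected (3 activities): [(3, 5), (8, 12), (12, 15)]


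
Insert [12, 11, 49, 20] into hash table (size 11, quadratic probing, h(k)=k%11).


Insertions: 12->slot 1; 11->slot 0; 49->slot 5; 20->slot 9
Table: [11, 12, None, None, None, 49, None, None, None, 20, None]


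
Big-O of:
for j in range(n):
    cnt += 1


Per nesting level: O(n) = O(n)
Complexity: O(n)


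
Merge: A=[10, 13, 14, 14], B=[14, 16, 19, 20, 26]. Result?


Compare heads, take smaller each step.
Merged: [10, 13, 14, 14, 14, 16, 19, 20, 26]


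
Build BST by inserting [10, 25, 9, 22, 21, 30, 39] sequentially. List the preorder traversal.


Root = 10; build tree by BST insertion.
Preorder traversal: [10, 9, 25, 22, 21, 30, 39]


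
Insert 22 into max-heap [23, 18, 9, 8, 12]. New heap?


Append 22: [23, 18, 9, 8, 12, 22]
Bubble up: swap idx 5(22) with idx 2(9)
Result: [23, 18, 22, 8, 12, 9]


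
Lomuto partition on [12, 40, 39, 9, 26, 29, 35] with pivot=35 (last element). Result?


Elements <= 35 go left of pivot.
Result: [12, 9, 26, 29, 35, 40, 39], pivot at index 4


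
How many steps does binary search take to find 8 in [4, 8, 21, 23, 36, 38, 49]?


Search for 8:
[0,6] mid=3 arr[3]=23
[0,2] mid=1 arr[1]=8
Total: 2 comparisons


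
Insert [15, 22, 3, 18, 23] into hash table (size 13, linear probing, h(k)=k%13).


Insertions: 15->slot 2; 22->slot 9; 3->slot 3; 18->slot 5; 23->slot 10
Table: [None, None, 15, 3, None, 18, None, None, None, 22, 23, None, None]


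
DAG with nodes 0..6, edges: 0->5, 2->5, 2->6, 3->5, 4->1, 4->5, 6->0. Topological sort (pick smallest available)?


Kahn's algorithm, process smallest node first
Order: [2, 3, 4, 1, 6, 0, 5]


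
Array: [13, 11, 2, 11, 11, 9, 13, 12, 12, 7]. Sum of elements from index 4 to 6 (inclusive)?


Prefix sums: [0, 13, 24, 26, 37, 48, 57, 70, 82, 94, 101]
Sum[4..6] = prefix[7] - prefix[4] = 70 - 37 = 33


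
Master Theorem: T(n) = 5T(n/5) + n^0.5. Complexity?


a=5, b=5, c=0.5. log_5(5)=1 > c=0.5. Case 1: O(n^log_b(a)) = O(n)
Complexity: O(n)


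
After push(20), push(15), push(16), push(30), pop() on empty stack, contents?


push(20) -> [20]
push(15) -> [20, 15]
push(16) -> [20, 15, 16]
push(30) -> [20, 15, 16, 30]
pop() returns 30 -> [20, 15, 16]
Final stack (bottom to top): [20, 15, 16]


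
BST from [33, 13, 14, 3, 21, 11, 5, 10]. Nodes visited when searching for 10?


BST root = 33
Search for 10: compare at each node
Path: [33, 13, 3, 11, 5, 10]


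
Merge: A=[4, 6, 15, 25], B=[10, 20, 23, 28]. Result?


Compare heads, take smaller each step.
Merged: [4, 6, 10, 15, 20, 23, 25, 28]


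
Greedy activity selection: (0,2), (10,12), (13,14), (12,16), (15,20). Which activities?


Greedy: pick earliest-ending, then skip overlaps.
Selected (4 activities): [(0, 2), (10, 12), (13, 14), (15, 20)]


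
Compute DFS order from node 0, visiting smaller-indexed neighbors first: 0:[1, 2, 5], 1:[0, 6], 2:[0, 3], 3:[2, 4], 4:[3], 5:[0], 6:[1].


DFS stack-based: start with [0]
Visit order: [0, 1, 6, 2, 3, 4, 5]


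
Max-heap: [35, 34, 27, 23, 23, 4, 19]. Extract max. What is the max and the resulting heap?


Max = 35
Replace root with last, heapify down
Resulting heap: [34, 23, 27, 19, 23, 4]


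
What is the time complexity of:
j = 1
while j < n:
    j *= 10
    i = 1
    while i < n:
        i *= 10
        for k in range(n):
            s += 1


Per nesting level: O(log n) * O(log n) * O(n) = O(n (log n)^2)
Complexity: O(n (log n)^2)


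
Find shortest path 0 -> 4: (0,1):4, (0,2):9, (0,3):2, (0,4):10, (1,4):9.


Dijkstra from 0:
Distances: {0: 0, 1: 4, 2: 9, 3: 2, 4: 10}
Shortest distance to 4 = 10, path = [0, 4]


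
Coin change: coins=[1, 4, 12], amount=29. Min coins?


dp[0]=0; dp[i]=1+min(dp[i-c] for c in coins)
...dp[24]=2, dp[25]=3, dp[26]=4, dp[27]=5, dp[28]=3, dp[29]=4
Minimum coins for 29 = 4


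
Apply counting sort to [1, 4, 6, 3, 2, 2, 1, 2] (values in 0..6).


Count array: [0, 2, 3, 1, 1, 0, 1]
Reconstruct: [1, 1, 2, 2, 2, 3, 4, 6]


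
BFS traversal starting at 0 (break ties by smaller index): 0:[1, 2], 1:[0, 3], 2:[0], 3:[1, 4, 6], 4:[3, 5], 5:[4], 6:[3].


BFS queue: start with [0]
Visit order: [0, 1, 2, 3, 4, 6, 5]


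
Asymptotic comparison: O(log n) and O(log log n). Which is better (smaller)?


double-logarithmic grows slower than logarithmic
O(log log n) is asymptotically smaller; O(log n) grows faster


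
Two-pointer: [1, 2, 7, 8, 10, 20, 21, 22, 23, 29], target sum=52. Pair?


Two pointers: lo=0, hi=9
Found pair: (23, 29) summing to 52


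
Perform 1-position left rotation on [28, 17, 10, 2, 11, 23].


Left rotate by 1: [17, 10, 2, 11, 23, 28]


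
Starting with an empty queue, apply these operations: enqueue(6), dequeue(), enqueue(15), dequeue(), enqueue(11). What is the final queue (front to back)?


enqueue(6) -> [6]
dequeue() returns 6 -> []
enqueue(15) -> [15]
dequeue() returns 15 -> []
enqueue(11) -> [11]
Final queue (front to back): [11]


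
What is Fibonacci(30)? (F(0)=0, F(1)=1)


F(n)=F(n-1)+F(n-2)
...F(28)=317811, F(29)=514229, F(30)=832040


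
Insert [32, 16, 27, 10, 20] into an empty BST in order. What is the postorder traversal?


Root = 32; build tree by BST insertion.
Postorder traversal: [10, 20, 27, 16, 32]


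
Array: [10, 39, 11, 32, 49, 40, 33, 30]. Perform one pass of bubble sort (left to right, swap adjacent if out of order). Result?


After one pass: [10, 11, 32, 39, 40, 33, 30, 49]


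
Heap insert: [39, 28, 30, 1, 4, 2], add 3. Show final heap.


Append 3: [39, 28, 30, 1, 4, 2, 3]
Bubble up: no swaps needed
Result: [39, 28, 30, 1, 4, 2, 3]


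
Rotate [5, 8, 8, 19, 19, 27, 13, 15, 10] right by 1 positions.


Right rotate by 1: [10, 5, 8, 8, 19, 19, 27, 13, 15]


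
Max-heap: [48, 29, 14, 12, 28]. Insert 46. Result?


Append 46: [48, 29, 14, 12, 28, 46]
Bubble up: swap idx 5(46) with idx 2(14)
Result: [48, 29, 46, 12, 28, 14]


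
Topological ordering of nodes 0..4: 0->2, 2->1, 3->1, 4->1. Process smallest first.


Kahn's algorithm, process smallest node first
Order: [0, 2, 3, 4, 1]


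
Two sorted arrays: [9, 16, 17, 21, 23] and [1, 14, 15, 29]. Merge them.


Compare heads, take smaller each step.
Merged: [1, 9, 14, 15, 16, 17, 21, 23, 29]


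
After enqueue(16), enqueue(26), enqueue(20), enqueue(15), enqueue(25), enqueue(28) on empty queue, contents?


enqueue(16) -> [16]
enqueue(26) -> [16, 26]
enqueue(20) -> [16, 26, 20]
enqueue(15) -> [16, 26, 20, 15]
enqueue(25) -> [16, 26, 20, 15, 25]
enqueue(28) -> [16, 26, 20, 15, 25, 28]
Final queue (front to back): [16, 26, 20, 15, 25, 28]


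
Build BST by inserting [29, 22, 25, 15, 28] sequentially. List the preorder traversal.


Root = 29; build tree by BST insertion.
Preorder traversal: [29, 22, 15, 25, 28]


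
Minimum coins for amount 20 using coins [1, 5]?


dp[0]=0; dp[i]=1+min(dp[i-c] for c in coins)
...dp[15]=3, dp[16]=4, dp[17]=5, dp[18]=6, dp[19]=7, dp[20]=4
Minimum coins for 20 = 4


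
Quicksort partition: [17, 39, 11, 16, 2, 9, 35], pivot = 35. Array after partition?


Elements <= 35 go left of pivot.
Result: [17, 11, 16, 2, 9, 35, 39], pivot at index 5


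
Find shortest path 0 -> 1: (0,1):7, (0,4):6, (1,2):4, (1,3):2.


Dijkstra from 0:
Distances: {0: 0, 1: 7, 2: 11, 3: 9, 4: 6}
Shortest distance to 1 = 7, path = [0, 1]


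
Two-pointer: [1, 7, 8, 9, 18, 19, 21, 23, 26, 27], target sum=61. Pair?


Two pointers: lo=0, hi=9
No pair sums to 61


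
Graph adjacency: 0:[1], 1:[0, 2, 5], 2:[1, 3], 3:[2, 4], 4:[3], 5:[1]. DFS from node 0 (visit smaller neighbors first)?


DFS stack-based: start with [0]
Visit order: [0, 1, 2, 3, 4, 5]


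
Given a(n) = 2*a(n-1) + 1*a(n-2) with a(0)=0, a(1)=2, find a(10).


Build bottom-up:
...a(8)=816, a(9)=1970, a(10)=2*1970+1*816=4756


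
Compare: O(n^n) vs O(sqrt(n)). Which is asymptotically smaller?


sublinear grows slower than n^n
O(sqrt(n)) is asymptotically smaller; O(n^n) grows faster


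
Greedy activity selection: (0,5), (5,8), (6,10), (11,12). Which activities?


Greedy: pick earliest-ending, then skip overlaps.
Selected (3 activities): [(0, 5), (5, 8), (11, 12)]


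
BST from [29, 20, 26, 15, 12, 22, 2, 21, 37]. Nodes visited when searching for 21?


BST root = 29
Search for 21: compare at each node
Path: [29, 20, 26, 22, 21]


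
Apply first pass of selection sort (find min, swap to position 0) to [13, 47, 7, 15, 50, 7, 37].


After one pass: [7, 47, 13, 15, 50, 7, 37]


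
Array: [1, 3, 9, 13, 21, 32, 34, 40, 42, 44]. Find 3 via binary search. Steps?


Search for 3:
[0,9] mid=4 arr[4]=21
[0,3] mid=1 arr[1]=3
Total: 2 comparisons


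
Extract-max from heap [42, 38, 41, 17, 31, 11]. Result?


Max = 42
Replace root with last, heapify down
Resulting heap: [41, 38, 11, 17, 31]


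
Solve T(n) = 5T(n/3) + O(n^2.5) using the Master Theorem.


a=5, b=3, c=2.5. log_3(5)=1.465 < c=2.5. Case 3: O(n^c) = O(n^2.500)
Complexity: O(n^2.500)


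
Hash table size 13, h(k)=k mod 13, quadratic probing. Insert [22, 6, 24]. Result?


Insertions: 22->slot 9; 6->slot 6; 24->slot 11
Table: [None, None, None, None, None, None, 6, None, None, 22, None, 24, None]


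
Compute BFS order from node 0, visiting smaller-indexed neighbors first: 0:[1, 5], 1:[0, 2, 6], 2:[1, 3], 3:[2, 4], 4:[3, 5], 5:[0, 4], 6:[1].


BFS queue: start with [0]
Visit order: [0, 1, 5, 2, 6, 4, 3]


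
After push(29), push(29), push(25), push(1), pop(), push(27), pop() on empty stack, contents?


push(29) -> [29]
push(29) -> [29, 29]
push(25) -> [29, 29, 25]
push(1) -> [29, 29, 25, 1]
pop() returns 1 -> [29, 29, 25]
push(27) -> [29, 29, 25, 27]
pop() returns 27 -> [29, 29, 25]
Final stack (bottom to top): [29, 29, 25]


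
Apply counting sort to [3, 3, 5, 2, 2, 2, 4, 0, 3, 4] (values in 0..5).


Count array: [1, 0, 3, 3, 2, 1]
Reconstruct: [0, 2, 2, 2, 3, 3, 3, 4, 4, 5]


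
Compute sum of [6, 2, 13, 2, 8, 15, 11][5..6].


Prefix sums: [0, 6, 8, 21, 23, 31, 46, 57]
Sum[5..6] = prefix[7] - prefix[5] = 57 - 31 = 26


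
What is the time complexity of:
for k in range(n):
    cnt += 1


Per nesting level: O(n) = O(n)
Complexity: O(n)


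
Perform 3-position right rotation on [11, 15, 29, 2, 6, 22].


Right rotate by 3: [2, 6, 22, 11, 15, 29]


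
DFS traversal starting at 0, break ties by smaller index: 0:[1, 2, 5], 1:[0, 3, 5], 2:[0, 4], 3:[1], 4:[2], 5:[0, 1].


DFS stack-based: start with [0]
Visit order: [0, 1, 3, 5, 2, 4]


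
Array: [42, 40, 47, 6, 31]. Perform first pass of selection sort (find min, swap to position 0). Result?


After one pass: [6, 40, 47, 42, 31]


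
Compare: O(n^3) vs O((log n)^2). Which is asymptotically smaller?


polylogarithmic grows slower than cubic
O((log n)^2) is asymptotically smaller; O(n^3) grows faster


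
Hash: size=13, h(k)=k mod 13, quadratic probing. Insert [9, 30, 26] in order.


Insertions: 9->slot 9; 30->slot 4; 26->slot 0
Table: [26, None, None, None, 30, None, None, None, None, 9, None, None, None]


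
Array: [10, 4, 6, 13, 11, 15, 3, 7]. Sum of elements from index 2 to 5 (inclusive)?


Prefix sums: [0, 10, 14, 20, 33, 44, 59, 62, 69]
Sum[2..5] = prefix[6] - prefix[2] = 59 - 14 = 45


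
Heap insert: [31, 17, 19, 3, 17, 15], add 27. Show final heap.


Append 27: [31, 17, 19, 3, 17, 15, 27]
Bubble up: swap idx 6(27) with idx 2(19)
Result: [31, 17, 27, 3, 17, 15, 19]


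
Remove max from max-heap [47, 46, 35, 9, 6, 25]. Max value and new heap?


Max = 47
Replace root with last, heapify down
Resulting heap: [46, 25, 35, 9, 6]


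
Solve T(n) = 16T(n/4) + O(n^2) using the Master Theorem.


a=16, b=4, c=2. log_4(16)=2 = c=2. Case 2: O(n^c log n) = O(n^2 log n)
Complexity: O(n^2 log n)


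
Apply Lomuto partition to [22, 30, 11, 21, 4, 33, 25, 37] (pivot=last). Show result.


Elements <= 37 go left of pivot.
Result: [22, 30, 11, 21, 4, 33, 25, 37], pivot at index 7


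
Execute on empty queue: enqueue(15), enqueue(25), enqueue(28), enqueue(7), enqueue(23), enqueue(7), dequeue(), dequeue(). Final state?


enqueue(15) -> [15]
enqueue(25) -> [15, 25]
enqueue(28) -> [15, 25, 28]
enqueue(7) -> [15, 25, 28, 7]
enqueue(23) -> [15, 25, 28, 7, 23]
enqueue(7) -> [15, 25, 28, 7, 23, 7]
dequeue() returns 15 -> [25, 28, 7, 23, 7]
dequeue() returns 25 -> [28, 7, 23, 7]
Final queue (front to back): [28, 7, 23, 7]


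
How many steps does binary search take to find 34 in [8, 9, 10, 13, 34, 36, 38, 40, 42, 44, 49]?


Search for 34:
[0,10] mid=5 arr[5]=36
[0,4] mid=2 arr[2]=10
[3,4] mid=3 arr[3]=13
[4,4] mid=4 arr[4]=34
Total: 4 comparisons


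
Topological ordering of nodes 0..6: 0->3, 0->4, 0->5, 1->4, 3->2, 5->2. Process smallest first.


Kahn's algorithm, process smallest node first
Order: [0, 1, 3, 4, 5, 2, 6]


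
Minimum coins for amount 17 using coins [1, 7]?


dp[0]=0; dp[i]=1+min(dp[i-c] for c in coins)
...dp[12]=6, dp[13]=7, dp[14]=2, dp[15]=3, dp[16]=4, dp[17]=5
Minimum coins for 17 = 5


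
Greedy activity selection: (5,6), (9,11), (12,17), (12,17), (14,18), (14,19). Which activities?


Greedy: pick earliest-ending, then skip overlaps.
Selected (3 activities): [(5, 6), (9, 11), (12, 17)]


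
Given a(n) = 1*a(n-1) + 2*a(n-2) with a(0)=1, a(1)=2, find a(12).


Build bottom-up:
...a(10)=1024, a(11)=2048, a(12)=1*2048+2*1024=4096


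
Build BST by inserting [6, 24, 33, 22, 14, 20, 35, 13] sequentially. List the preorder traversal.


Root = 6; build tree by BST insertion.
Preorder traversal: [6, 24, 22, 14, 13, 20, 33, 35]


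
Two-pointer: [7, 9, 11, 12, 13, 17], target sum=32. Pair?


Two pointers: lo=0, hi=5
No pair sums to 32


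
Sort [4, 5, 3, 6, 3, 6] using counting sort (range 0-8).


Count array: [0, 0, 0, 2, 1, 1, 2, 0, 0]
Reconstruct: [3, 3, 4, 5, 6, 6]


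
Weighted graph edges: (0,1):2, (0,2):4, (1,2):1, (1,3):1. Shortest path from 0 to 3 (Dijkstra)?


Dijkstra from 0:
Distances: {0: 0, 1: 2, 2: 3, 3: 3}
Shortest distance to 3 = 3, path = [0, 1, 3]


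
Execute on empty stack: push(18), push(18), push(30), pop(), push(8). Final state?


push(18) -> [18]
push(18) -> [18, 18]
push(30) -> [18, 18, 30]
pop() returns 30 -> [18, 18]
push(8) -> [18, 18, 8]
Final stack (bottom to top): [18, 18, 8]


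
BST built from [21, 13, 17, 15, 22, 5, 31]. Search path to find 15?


BST root = 21
Search for 15: compare at each node
Path: [21, 13, 17, 15]


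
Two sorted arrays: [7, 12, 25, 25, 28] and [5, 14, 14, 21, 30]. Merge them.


Compare heads, take smaller each step.
Merged: [5, 7, 12, 14, 14, 21, 25, 25, 28, 30]


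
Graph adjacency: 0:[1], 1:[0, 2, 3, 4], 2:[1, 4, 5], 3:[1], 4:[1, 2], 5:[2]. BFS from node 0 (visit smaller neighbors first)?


BFS queue: start with [0]
Visit order: [0, 1, 2, 3, 4, 5]


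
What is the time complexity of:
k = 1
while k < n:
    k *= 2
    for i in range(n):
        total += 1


Per nesting level: O(log n) * O(n) = O(n log n)
Complexity: O(n log n)


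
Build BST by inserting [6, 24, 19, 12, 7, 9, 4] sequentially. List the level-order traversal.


Root = 6; build tree by BST insertion.
Level-Order traversal: [6, 4, 24, 19, 12, 7, 9]


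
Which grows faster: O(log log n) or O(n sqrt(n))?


double-logarithmic grows slower than n^1.5
O(log log n) is asymptotically smaller; O(n sqrt(n)) grows faster


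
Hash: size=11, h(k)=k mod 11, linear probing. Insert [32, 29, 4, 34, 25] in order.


Insertions: 32->slot 10; 29->slot 7; 4->slot 4; 34->slot 1; 25->slot 3
Table: [None, 34, None, 25, 4, None, None, 29, None, None, 32]


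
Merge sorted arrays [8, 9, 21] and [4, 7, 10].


Compare heads, take smaller each step.
Merged: [4, 7, 8, 9, 10, 21]


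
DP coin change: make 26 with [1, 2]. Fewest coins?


dp[0]=0; dp[i]=1+min(dp[i-c] for c in coins)
...dp[21]=11, dp[22]=11, dp[23]=12, dp[24]=12, dp[25]=13, dp[26]=13
Minimum coins for 26 = 13


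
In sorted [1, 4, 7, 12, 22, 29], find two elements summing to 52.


Two pointers: lo=0, hi=5
No pair sums to 52


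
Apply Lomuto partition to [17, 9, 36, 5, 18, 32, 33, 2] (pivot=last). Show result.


Elements <= 2 go left of pivot.
Result: [2, 9, 36, 5, 18, 32, 33, 17], pivot at index 0


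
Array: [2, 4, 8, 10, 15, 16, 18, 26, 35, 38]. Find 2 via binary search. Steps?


Search for 2:
[0,9] mid=4 arr[4]=15
[0,3] mid=1 arr[1]=4
[0,0] mid=0 arr[0]=2
Total: 3 comparisons


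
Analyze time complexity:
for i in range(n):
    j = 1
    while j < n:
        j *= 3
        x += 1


Per nesting level: O(n) * O(log n) = O(n log n)
Complexity: O(n log n)


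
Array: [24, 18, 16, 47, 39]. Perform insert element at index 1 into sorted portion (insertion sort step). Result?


After one pass: [18, 24, 16, 47, 39]


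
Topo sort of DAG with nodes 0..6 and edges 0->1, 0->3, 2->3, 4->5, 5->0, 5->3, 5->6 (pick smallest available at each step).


Kahn's algorithm, process smallest node first
Order: [2, 4, 5, 0, 1, 3, 6]


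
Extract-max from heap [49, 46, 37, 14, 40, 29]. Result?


Max = 49
Replace root with last, heapify down
Resulting heap: [46, 40, 37, 14, 29]


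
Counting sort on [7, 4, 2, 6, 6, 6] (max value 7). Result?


Count array: [0, 0, 1, 0, 1, 0, 3, 1]
Reconstruct: [2, 4, 6, 6, 6, 7]


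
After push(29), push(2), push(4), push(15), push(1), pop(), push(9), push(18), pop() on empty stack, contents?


push(29) -> [29]
push(2) -> [29, 2]
push(4) -> [29, 2, 4]
push(15) -> [29, 2, 4, 15]
push(1) -> [29, 2, 4, 15, 1]
pop() returns 1 -> [29, 2, 4, 15]
push(9) -> [29, 2, 4, 15, 9]
push(18) -> [29, 2, 4, 15, 9, 18]
pop() returns 18 -> [29, 2, 4, 15, 9]
Final stack (bottom to top): [29, 2, 4, 15, 9]


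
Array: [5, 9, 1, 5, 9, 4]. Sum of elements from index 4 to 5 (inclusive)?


Prefix sums: [0, 5, 14, 15, 20, 29, 33]
Sum[4..5] = prefix[6] - prefix[4] = 33 - 20 = 13


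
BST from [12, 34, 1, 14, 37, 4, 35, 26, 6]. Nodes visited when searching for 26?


BST root = 12
Search for 26: compare at each node
Path: [12, 34, 14, 26]


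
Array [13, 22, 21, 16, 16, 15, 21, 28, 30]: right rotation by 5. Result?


Right rotate by 5: [16, 15, 21, 28, 30, 13, 22, 21, 16]


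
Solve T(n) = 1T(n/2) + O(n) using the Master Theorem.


a=1, b=2, c=1. log_2(1)=0 < c=1. Case 3: O(n^c) = O(n)
Complexity: O(n)


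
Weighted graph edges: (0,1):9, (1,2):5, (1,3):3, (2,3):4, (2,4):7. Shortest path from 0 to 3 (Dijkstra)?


Dijkstra from 0:
Distances: {0: 0, 1: 9, 2: 14, 3: 12, 4: 21}
Shortest distance to 3 = 12, path = [0, 1, 3]


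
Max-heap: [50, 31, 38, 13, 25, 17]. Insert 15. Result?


Append 15: [50, 31, 38, 13, 25, 17, 15]
Bubble up: no swaps needed
Result: [50, 31, 38, 13, 25, 17, 15]


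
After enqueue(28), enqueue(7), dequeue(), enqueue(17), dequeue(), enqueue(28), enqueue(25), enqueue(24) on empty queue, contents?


enqueue(28) -> [28]
enqueue(7) -> [28, 7]
dequeue() returns 28 -> [7]
enqueue(17) -> [7, 17]
dequeue() returns 7 -> [17]
enqueue(28) -> [17, 28]
enqueue(25) -> [17, 28, 25]
enqueue(24) -> [17, 28, 25, 24]
Final queue (front to back): [17, 28, 25, 24]


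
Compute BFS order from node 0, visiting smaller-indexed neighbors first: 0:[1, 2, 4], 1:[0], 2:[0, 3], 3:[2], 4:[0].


BFS queue: start with [0]
Visit order: [0, 1, 2, 4, 3]


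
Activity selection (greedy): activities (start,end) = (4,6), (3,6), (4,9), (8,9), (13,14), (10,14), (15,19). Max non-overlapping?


Greedy: pick earliest-ending, then skip overlaps.
Selected (4 activities): [(4, 6), (8, 9), (13, 14), (15, 19)]


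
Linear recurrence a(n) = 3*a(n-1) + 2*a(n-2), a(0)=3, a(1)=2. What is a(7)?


Build bottom-up:
...a(5)=512, a(6)=1824, a(7)=3*1824+2*512=6496


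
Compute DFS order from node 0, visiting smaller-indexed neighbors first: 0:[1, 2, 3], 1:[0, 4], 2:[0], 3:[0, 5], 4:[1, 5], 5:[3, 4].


DFS stack-based: start with [0]
Visit order: [0, 1, 4, 5, 3, 2]


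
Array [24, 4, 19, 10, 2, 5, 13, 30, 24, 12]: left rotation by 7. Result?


Left rotate by 7: [30, 24, 12, 24, 4, 19, 10, 2, 5, 13]


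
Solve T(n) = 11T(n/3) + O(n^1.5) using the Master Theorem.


a=11, b=3, c=1.5. log_3(11)=2.183 > c=1.5. Case 1: O(n^log_b(a)) = O(n^2.183)
Complexity: O(n^2.183)


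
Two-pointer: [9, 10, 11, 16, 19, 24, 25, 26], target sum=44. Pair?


Two pointers: lo=0, hi=7
Found pair: (19, 25) summing to 44


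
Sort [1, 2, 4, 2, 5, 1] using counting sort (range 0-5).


Count array: [0, 2, 2, 0, 1, 1]
Reconstruct: [1, 1, 2, 2, 4, 5]


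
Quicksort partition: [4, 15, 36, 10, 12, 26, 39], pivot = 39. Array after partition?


Elements <= 39 go left of pivot.
Result: [4, 15, 36, 10, 12, 26, 39], pivot at index 6


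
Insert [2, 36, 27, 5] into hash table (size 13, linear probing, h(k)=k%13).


Insertions: 2->slot 2; 36->slot 10; 27->slot 1; 5->slot 5
Table: [None, 27, 2, None, None, 5, None, None, None, None, 36, None, None]


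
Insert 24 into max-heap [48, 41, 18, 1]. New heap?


Append 24: [48, 41, 18, 1, 24]
Bubble up: no swaps needed
Result: [48, 41, 18, 1, 24]


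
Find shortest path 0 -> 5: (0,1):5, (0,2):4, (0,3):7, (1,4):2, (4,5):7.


Dijkstra from 0:
Distances: {0: 0, 1: 5, 2: 4, 3: 7, 4: 7, 5: 14}
Shortest distance to 5 = 14, path = [0, 1, 4, 5]


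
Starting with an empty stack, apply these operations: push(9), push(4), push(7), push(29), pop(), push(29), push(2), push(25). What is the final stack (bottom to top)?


push(9) -> [9]
push(4) -> [9, 4]
push(7) -> [9, 4, 7]
push(29) -> [9, 4, 7, 29]
pop() returns 29 -> [9, 4, 7]
push(29) -> [9, 4, 7, 29]
push(2) -> [9, 4, 7, 29, 2]
push(25) -> [9, 4, 7, 29, 2, 25]
Final stack (bottom to top): [9, 4, 7, 29, 2, 25]


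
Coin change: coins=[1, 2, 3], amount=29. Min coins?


dp[0]=0; dp[i]=1+min(dp[i-c] for c in coins)
...dp[24]=8, dp[25]=9, dp[26]=9, dp[27]=9, dp[28]=10, dp[29]=10
Minimum coins for 29 = 10


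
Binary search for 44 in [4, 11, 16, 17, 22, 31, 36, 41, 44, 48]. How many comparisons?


Search for 44:
[0,9] mid=4 arr[4]=22
[5,9] mid=7 arr[7]=41
[8,9] mid=8 arr[8]=44
Total: 3 comparisons


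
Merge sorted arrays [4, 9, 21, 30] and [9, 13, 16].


Compare heads, take smaller each step.
Merged: [4, 9, 9, 13, 16, 21, 30]


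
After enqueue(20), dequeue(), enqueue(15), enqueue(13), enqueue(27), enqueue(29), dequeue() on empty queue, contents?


enqueue(20) -> [20]
dequeue() returns 20 -> []
enqueue(15) -> [15]
enqueue(13) -> [15, 13]
enqueue(27) -> [15, 13, 27]
enqueue(29) -> [15, 13, 27, 29]
dequeue() returns 15 -> [13, 27, 29]
Final queue (front to back): [13, 27, 29]


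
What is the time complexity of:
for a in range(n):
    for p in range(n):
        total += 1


Per nesting level: O(n) * O(n) = O(n^2)
Complexity: O(n^2)


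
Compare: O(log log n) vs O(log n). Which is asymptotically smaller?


double-logarithmic grows slower than logarithmic
O(log log n) is asymptotically smaller; O(log n) grows faster


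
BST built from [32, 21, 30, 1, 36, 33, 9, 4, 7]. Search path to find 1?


BST root = 32
Search for 1: compare at each node
Path: [32, 21, 1]


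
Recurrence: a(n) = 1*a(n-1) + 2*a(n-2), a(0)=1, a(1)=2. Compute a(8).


Build bottom-up:
...a(6)=64, a(7)=128, a(8)=1*128+2*64=256


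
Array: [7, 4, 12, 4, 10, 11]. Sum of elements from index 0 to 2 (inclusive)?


Prefix sums: [0, 7, 11, 23, 27, 37, 48]
Sum[0..2] = prefix[3] - prefix[0] = 23 - 0 = 23


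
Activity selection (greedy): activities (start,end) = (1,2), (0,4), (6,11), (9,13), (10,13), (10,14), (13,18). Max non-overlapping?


Greedy: pick earliest-ending, then skip overlaps.
Selected (3 activities): [(1, 2), (6, 11), (13, 18)]


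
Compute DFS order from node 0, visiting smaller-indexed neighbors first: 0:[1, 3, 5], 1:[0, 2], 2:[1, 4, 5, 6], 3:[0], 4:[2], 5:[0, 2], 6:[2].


DFS stack-based: start with [0]
Visit order: [0, 1, 2, 4, 5, 6, 3]


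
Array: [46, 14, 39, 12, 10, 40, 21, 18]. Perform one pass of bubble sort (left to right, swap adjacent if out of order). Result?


After one pass: [14, 39, 12, 10, 40, 21, 18, 46]


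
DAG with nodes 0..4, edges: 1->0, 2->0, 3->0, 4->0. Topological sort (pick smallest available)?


Kahn's algorithm, process smallest node first
Order: [1, 2, 3, 4, 0]


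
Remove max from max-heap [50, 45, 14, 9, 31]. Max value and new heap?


Max = 50
Replace root with last, heapify down
Resulting heap: [45, 31, 14, 9]


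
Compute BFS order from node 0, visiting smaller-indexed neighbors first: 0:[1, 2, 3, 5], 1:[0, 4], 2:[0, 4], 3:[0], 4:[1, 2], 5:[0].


BFS queue: start with [0]
Visit order: [0, 1, 2, 3, 5, 4]


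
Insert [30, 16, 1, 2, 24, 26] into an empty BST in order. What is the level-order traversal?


Root = 30; build tree by BST insertion.
Level-Order traversal: [30, 16, 1, 24, 2, 26]


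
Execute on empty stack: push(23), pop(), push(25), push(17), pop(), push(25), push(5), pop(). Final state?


push(23) -> [23]
pop() returns 23 -> []
push(25) -> [25]
push(17) -> [25, 17]
pop() returns 17 -> [25]
push(25) -> [25, 25]
push(5) -> [25, 25, 5]
pop() returns 5 -> [25, 25]
Final stack (bottom to top): [25, 25]


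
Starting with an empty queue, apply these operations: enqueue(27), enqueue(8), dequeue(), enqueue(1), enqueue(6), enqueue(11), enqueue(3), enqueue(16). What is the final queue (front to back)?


enqueue(27) -> [27]
enqueue(8) -> [27, 8]
dequeue() returns 27 -> [8]
enqueue(1) -> [8, 1]
enqueue(6) -> [8, 1, 6]
enqueue(11) -> [8, 1, 6, 11]
enqueue(3) -> [8, 1, 6, 11, 3]
enqueue(16) -> [8, 1, 6, 11, 3, 16]
Final queue (front to back): [8, 1, 6, 11, 3, 16]


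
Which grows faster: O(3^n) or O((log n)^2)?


polylogarithmic grows slower than exponential (base 3)
O((log n)^2) is asymptotically smaller; O(3^n) grows faster


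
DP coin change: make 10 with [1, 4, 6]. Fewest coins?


dp[0]=0; dp[i]=1+min(dp[i-c] for c in coins)
...dp[5]=2, dp[6]=1, dp[7]=2, dp[8]=2, dp[9]=3, dp[10]=2
Minimum coins for 10 = 2


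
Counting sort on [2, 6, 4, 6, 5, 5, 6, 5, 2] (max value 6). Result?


Count array: [0, 0, 2, 0, 1, 3, 3]
Reconstruct: [2, 2, 4, 5, 5, 5, 6, 6, 6]


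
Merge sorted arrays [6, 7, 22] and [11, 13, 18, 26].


Compare heads, take smaller each step.
Merged: [6, 7, 11, 13, 18, 22, 26]


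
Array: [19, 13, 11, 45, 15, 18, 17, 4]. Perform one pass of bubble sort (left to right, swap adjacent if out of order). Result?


After one pass: [13, 11, 19, 15, 18, 17, 4, 45]


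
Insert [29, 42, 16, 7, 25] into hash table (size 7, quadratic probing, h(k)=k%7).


Insertions: 29->slot 1; 42->slot 0; 16->slot 2; 7->slot 4; 25->slot 5
Table: [42, 29, 16, None, 7, 25, None]


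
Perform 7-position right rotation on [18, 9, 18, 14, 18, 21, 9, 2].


Right rotate by 7: [9, 18, 14, 18, 21, 9, 2, 18]


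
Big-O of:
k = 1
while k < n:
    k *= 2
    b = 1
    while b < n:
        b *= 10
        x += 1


Per nesting level: O(log n) * O(log n) = O((log n)^2)
Complexity: O((log n)^2)


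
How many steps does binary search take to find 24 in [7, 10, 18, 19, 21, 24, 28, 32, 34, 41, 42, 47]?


Search for 24:
[0,11] mid=5 arr[5]=24
Total: 1 comparisons


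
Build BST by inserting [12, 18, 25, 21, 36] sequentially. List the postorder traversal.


Root = 12; build tree by BST insertion.
Postorder traversal: [21, 36, 25, 18, 12]


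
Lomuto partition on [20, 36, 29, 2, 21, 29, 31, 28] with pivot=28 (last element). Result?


Elements <= 28 go left of pivot.
Result: [20, 2, 21, 28, 29, 29, 31, 36], pivot at index 3


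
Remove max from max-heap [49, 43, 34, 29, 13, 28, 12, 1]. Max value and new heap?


Max = 49
Replace root with last, heapify down
Resulting heap: [43, 29, 34, 1, 13, 28, 12]


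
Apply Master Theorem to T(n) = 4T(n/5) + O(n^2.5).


a=4, b=5, c=2.5. log_5(4)=0.861 < c=2.5. Case 3: O(n^c) = O(n^2.500)
Complexity: O(n^2.500)


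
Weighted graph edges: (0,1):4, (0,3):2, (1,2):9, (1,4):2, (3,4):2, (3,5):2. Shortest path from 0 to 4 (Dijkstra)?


Dijkstra from 0:
Distances: {0: 0, 1: 4, 2: 13, 3: 2, 4: 4, 5: 4}
Shortest distance to 4 = 4, path = [0, 3, 4]


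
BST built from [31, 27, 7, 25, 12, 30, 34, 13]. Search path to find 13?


BST root = 31
Search for 13: compare at each node
Path: [31, 27, 7, 25, 12, 13]


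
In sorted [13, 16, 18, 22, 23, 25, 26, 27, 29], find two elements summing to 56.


Two pointers: lo=0, hi=8
Found pair: (27, 29) summing to 56


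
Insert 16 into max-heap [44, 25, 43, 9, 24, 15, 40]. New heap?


Append 16: [44, 25, 43, 9, 24, 15, 40, 16]
Bubble up: swap idx 7(16) with idx 3(9)
Result: [44, 25, 43, 16, 24, 15, 40, 9]


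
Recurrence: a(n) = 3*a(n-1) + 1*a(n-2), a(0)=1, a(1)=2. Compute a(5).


Build bottom-up:
...a(3)=23, a(4)=76, a(5)=3*76+1*23=251


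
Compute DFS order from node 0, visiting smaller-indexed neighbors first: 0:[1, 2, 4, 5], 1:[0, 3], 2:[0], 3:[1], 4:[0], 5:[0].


DFS stack-based: start with [0]
Visit order: [0, 1, 3, 2, 4, 5]


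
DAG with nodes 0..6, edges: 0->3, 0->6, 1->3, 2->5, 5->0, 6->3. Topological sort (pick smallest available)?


Kahn's algorithm, process smallest node first
Order: [1, 2, 4, 5, 0, 6, 3]


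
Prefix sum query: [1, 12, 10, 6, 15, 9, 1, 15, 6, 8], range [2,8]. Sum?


Prefix sums: [0, 1, 13, 23, 29, 44, 53, 54, 69, 75, 83]
Sum[2..8] = prefix[9] - prefix[2] = 75 - 13 = 62


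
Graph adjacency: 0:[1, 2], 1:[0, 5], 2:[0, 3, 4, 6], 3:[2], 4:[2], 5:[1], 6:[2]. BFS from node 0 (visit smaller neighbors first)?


BFS queue: start with [0]
Visit order: [0, 1, 2, 5, 3, 4, 6]


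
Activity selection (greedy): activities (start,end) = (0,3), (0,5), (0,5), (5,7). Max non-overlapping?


Greedy: pick earliest-ending, then skip overlaps.
Selected (2 activities): [(0, 3), (5, 7)]


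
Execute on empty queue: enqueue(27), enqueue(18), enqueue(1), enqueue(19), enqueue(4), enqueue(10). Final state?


enqueue(27) -> [27]
enqueue(18) -> [27, 18]
enqueue(1) -> [27, 18, 1]
enqueue(19) -> [27, 18, 1, 19]
enqueue(4) -> [27, 18, 1, 19, 4]
enqueue(10) -> [27, 18, 1, 19, 4, 10]
Final queue (front to back): [27, 18, 1, 19, 4, 10]


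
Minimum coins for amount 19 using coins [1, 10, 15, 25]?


dp[0]=0; dp[i]=1+min(dp[i-c] for c in coins)
...dp[14]=5, dp[15]=1, dp[16]=2, dp[17]=3, dp[18]=4, dp[19]=5
Minimum coins for 19 = 5


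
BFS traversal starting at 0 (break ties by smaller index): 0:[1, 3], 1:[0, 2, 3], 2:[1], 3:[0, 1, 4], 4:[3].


BFS queue: start with [0]
Visit order: [0, 1, 3, 2, 4]


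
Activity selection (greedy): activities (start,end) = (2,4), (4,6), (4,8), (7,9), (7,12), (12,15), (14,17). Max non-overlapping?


Greedy: pick earliest-ending, then skip overlaps.
Selected (4 activities): [(2, 4), (4, 6), (7, 9), (12, 15)]


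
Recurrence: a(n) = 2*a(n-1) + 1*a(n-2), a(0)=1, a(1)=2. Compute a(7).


Build bottom-up:
...a(5)=70, a(6)=169, a(7)=2*169+1*70=408


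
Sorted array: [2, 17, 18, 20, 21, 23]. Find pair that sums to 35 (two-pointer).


Two pointers: lo=0, hi=5
Found pair: (17, 18) summing to 35


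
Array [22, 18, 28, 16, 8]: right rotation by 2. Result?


Right rotate by 2: [16, 8, 22, 18, 28]


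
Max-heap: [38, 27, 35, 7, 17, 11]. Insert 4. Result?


Append 4: [38, 27, 35, 7, 17, 11, 4]
Bubble up: no swaps needed
Result: [38, 27, 35, 7, 17, 11, 4]


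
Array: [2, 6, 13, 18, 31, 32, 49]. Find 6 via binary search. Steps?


Search for 6:
[0,6] mid=3 arr[3]=18
[0,2] mid=1 arr[1]=6
Total: 2 comparisons


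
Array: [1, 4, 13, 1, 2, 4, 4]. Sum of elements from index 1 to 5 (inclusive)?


Prefix sums: [0, 1, 5, 18, 19, 21, 25, 29]
Sum[1..5] = prefix[6] - prefix[1] = 25 - 1 = 24


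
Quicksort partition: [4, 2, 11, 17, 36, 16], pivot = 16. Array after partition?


Elements <= 16 go left of pivot.
Result: [4, 2, 11, 16, 36, 17], pivot at index 3


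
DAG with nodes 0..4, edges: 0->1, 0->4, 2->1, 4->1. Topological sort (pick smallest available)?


Kahn's algorithm, process smallest node first
Order: [0, 2, 3, 4, 1]


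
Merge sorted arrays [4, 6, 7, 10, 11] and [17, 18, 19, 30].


Compare heads, take smaller each step.
Merged: [4, 6, 7, 10, 11, 17, 18, 19, 30]


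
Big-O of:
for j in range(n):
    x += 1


Per nesting level: O(n) = O(n)
Complexity: O(n)


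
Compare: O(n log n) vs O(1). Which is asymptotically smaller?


constant grows slower than linearithmic
O(1) is asymptotically smaller; O(n log n) grows faster


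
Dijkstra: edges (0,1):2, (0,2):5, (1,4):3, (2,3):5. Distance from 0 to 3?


Dijkstra from 0:
Distances: {0: 0, 1: 2, 2: 5, 3: 10, 4: 5}
Shortest distance to 3 = 10, path = [0, 2, 3]


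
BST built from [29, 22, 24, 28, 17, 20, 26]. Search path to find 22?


BST root = 29
Search for 22: compare at each node
Path: [29, 22]


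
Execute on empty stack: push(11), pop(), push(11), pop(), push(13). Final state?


push(11) -> [11]
pop() returns 11 -> []
push(11) -> [11]
pop() returns 11 -> []
push(13) -> [13]
Final stack (bottom to top): [13]


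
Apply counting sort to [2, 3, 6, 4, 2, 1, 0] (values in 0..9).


Count array: [1, 1, 2, 1, 1, 0, 1, 0, 0, 0]
Reconstruct: [0, 1, 2, 2, 3, 4, 6]


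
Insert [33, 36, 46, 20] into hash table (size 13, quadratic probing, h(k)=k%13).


Insertions: 33->slot 7; 36->slot 10; 46->slot 8; 20->slot 11
Table: [None, None, None, None, None, None, None, 33, 46, None, 36, 20, None]


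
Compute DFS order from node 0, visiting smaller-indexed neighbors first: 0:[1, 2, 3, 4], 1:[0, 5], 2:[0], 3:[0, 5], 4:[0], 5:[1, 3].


DFS stack-based: start with [0]
Visit order: [0, 1, 5, 3, 2, 4]


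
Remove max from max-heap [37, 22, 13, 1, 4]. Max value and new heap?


Max = 37
Replace root with last, heapify down
Resulting heap: [22, 4, 13, 1]


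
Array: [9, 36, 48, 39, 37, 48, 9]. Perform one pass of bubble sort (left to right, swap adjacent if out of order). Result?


After one pass: [9, 36, 39, 37, 48, 9, 48]


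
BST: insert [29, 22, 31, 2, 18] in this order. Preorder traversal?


Root = 29; build tree by BST insertion.
Preorder traversal: [29, 22, 2, 18, 31]


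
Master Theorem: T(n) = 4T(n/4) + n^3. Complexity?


a=4, b=4, c=3. log_4(4)=1 < c=3. Case 3: O(n^c) = O(n^3)
Complexity: O(n^3)


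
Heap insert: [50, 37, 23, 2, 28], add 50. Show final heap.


Append 50: [50, 37, 23, 2, 28, 50]
Bubble up: swap idx 5(50) with idx 2(23)
Result: [50, 37, 50, 2, 28, 23]


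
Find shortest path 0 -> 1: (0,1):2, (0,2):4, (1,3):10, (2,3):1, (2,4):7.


Dijkstra from 0:
Distances: {0: 0, 1: 2, 2: 4, 3: 5, 4: 11}
Shortest distance to 1 = 2, path = [0, 1]


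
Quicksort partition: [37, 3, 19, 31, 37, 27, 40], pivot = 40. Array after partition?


Elements <= 40 go left of pivot.
Result: [37, 3, 19, 31, 37, 27, 40], pivot at index 6


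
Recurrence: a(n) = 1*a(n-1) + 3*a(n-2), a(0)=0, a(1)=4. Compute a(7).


Build bottom-up:
...a(5)=76, a(6)=160, a(7)=1*160+3*76=388


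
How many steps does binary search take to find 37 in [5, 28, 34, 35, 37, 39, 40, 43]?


Search for 37:
[0,7] mid=3 arr[3]=35
[4,7] mid=5 arr[5]=39
[4,4] mid=4 arr[4]=37
Total: 3 comparisons


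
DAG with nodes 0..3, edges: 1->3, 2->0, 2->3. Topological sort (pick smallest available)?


Kahn's algorithm, process smallest node first
Order: [1, 2, 0, 3]


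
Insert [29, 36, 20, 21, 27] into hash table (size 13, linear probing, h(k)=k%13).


Insertions: 29->slot 3; 36->slot 10; 20->slot 7; 21->slot 8; 27->slot 1
Table: [None, 27, None, 29, None, None, None, 20, 21, None, 36, None, None]
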